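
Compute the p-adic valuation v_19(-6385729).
v_19(-6385729) = 4

v_19(n) is the largest exponent k such that 19^k divides n. Factor out: -6385729 = -19^4 · 49. (Sign doesn't affect v_p.) So v_19(-6385729) = 4.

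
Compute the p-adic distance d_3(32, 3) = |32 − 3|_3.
d_3(32, 3) = 1

Step 1 — x − y = 32 − 3 = 29. Step 2 — v_3(29) = 0 (factor: 29 = (3^0 · 29); the sign does not affect v_p). Step 3 — |x − y|_3 = 3^{0} = 1.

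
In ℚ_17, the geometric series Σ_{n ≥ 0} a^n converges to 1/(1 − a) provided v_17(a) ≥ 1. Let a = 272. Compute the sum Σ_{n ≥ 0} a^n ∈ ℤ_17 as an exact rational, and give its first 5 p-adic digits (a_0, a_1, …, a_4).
Σ a^n = 1/(1 − a) = -1/271;  first 5 digits = (1, 16, 1, 14, 4)

v_17(a) = 1 ≥ 1, so the series converges in ℤ_17 to 1/(1 − a) = 1/(1 − 272) = -1/271. Expand this rational in ℤ_17: compute digits iteratively via d_i = x_i mod 17, x_{i+1} = (x_i − d_i)/17. The first 5 digits are (1, 16, 1, 14, 4).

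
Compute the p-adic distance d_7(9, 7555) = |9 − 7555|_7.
d_7(9, 7555) = 1/343

Step 1 — x − y = 9 − 7555 = -7546. Step 2 — v_7(-7546) = 3 (factor: -7546 = −(7^3 · 22); the sign does not affect v_p). Step 3 — |x − y|_7 = 7^{-3} = 1/343.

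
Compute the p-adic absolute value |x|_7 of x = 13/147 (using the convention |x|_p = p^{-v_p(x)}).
|13/147|_7 = 49

Step 1 — compute v_7(x) by factoring powers of 7 out of the numerator and denominator: v_7(13/147) = -2. Step 2 — apply |x|_p = p^{-v_p(x)} = 7^{2} = 49.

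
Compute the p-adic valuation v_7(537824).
v_7(537824) = 5

v_7(n) is the largest exponent k such that 7^k divides n. Factor out: 537824 = 7^5 · 32. (Sign doesn't affect v_p.) So v_7(537824) = 5.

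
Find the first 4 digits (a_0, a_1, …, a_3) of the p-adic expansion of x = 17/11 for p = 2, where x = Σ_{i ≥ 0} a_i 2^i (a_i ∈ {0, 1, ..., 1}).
(a_0, …, a_3) = (1, 1, 0, 0)

v_2(17/11) = 0 (numerator and denominator both coprime to 2), so x ∈ ℤ_2^×. Compute digits iteratively via a_i = x_i mod 2, x_{i+1} = (x_i − a_i)/2, with x_0 = x:
  x_0 = 17/11;  a_0 = 1;  x_1 = (x_0 − 1)/2 = 3/11
  x_1 = 3/11;  a_1 = 1;  x_2 = (x_1 − 1)/2 = -4/11
  x_2 = -4/11;  a_2 = 0;  x_3 = (x_2 − 0)/2 = -2/11
  x_3 = -2/11;  a_3 = 0;  x_4 = (x_3 − 0)/2 = -1/11
Digits: (1, 1, 0, 0).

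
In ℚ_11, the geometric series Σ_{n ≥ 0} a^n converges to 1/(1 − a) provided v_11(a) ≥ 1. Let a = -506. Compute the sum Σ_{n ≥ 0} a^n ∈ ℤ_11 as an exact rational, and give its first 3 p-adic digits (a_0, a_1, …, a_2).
Σ a^n = 1/(1 − a) = 1/507;  first 3 digits = (1, 9, 10)

v_11(a) = 1 ≥ 1, so the series converges in ℤ_11 to 1/(1 − a) = 1/(1 − (-506)) = 1/507. Expand this rational in ℤ_11: compute digits iteratively via d_i = x_i mod 11, x_{i+1} = (x_i − d_i)/11. The first 3 digits are (1, 9, 10).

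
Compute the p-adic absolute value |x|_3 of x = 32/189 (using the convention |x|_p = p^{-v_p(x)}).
|32/189|_3 = 27

Step 1 — compute v_3(x) by factoring powers of 3 out of the numerator and denominator: v_3(32/189) = -3. Step 2 — apply |x|_p = p^{-v_p(x)} = 3^{3} = 27.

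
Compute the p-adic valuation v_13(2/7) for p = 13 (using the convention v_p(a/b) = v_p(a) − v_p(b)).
v_13(2/7) = 0

Factor powers of 13 from the numerator and denominator of the reduced fraction: 2 = 13^0 · 2 and 7 = 13^0 · 7. Apply v_p(a/b) = v_p(a) − v_p(b): v_13(2/7) = 0 − 0 = 0.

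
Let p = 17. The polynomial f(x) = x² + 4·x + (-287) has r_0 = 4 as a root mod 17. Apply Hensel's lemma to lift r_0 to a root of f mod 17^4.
r_3 = 61221 (mod 83521)

Hensel: r_{i+1} = r_i − f(r_i)·(f′(r_i))^{-1} mod 17^{i+2}, f′(x) = 2x + 4. Iterate:
  r_0 = 4 (mod 17)
  r_1 = 242 (mod 289)
  r_2 = 2265 (mod 4913)
  r_3 = 61221 (mod 83521)
Final: r = 61221 satisfies f(r) ≡ 0 mod 17^4.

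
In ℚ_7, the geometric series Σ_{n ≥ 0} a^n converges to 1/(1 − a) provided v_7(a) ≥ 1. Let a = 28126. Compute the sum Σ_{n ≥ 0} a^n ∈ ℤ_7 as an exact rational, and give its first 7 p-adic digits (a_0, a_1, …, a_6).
Σ a^n = 1/(1 − a) = -1/28125;  first 7 digits = (1, 0, 0, 5, 4, 1, 4)

v_7(a) = 3 ≥ 1, so the series converges in ℤ_7 to 1/(1 − a) = 1/(1 − 28126) = -1/28125. Expand this rational in ℤ_7: compute digits iteratively via d_i = x_i mod 7, x_{i+1} = (x_i − d_i)/7. The first 7 digits are (1, 0, 0, 5, 4, 1, 4).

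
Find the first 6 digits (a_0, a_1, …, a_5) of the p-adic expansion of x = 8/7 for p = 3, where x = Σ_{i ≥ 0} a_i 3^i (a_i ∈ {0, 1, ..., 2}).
(a_0, …, a_5) = (2, 1, 0, 2, 1, 2)

v_3(8/7) = 0 (numerator and denominator both coprime to 3), so x ∈ ℤ_3^×. Compute digits iteratively via a_i = x_i mod 3, x_{i+1} = (x_i − a_i)/3, with x_0 = x:
  x_0 = 8/7;  a_0 = 2;  x_1 = (x_0 − 2)/3 = -2/7
  x_1 = -2/7;  a_1 = 1;  x_2 = (x_1 − 1)/3 = -3/7
  x_2 = -3/7;  a_2 = 0;  x_3 = (x_2 − 0)/3 = -1/7
  x_3 = -1/7;  a_3 = 2;  x_4 = (x_3 − 2)/3 = -5/7
  x_4 = -5/7;  a_4 = 1;  x_5 = (x_4 − 1)/3 = -4/7
  x_5 = -4/7;  a_5 = 2;  x_6 = (x_5 − 2)/3 = -6/7
Digits: (2, 1, 0, 2, 1, 2).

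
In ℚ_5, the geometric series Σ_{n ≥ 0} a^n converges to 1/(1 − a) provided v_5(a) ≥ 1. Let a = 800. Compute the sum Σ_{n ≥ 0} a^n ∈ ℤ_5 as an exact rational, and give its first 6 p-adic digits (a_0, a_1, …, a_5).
Σ a^n = 1/(1 − a) = -1/799;  first 6 digits = (1, 0, 2, 1, 0, 0)

v_5(a) = 2 ≥ 1, so the series converges in ℤ_5 to 1/(1 − a) = 1/(1 − 800) = -1/799. Expand this rational in ℤ_5: compute digits iteratively via d_i = x_i mod 5, x_{i+1} = (x_i − d_i)/5. The first 6 digits are (1, 0, 2, 1, 0, 0).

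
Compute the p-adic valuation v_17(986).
v_17(986) = 1

v_17(n) is the largest exponent k such that 17^k divides n. Factor out: 986 = 17^1 · 58. (Sign doesn't affect v_p.) So v_17(986) = 1.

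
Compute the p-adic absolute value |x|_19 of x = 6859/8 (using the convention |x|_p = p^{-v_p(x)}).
|6859/8|_19 = 1/6859

Step 1 — compute v_19(x) by factoring powers of 19 out of the numerator and denominator: v_19(6859/8) = 3. Step 2 — apply |x|_p = p^{-v_p(x)} = 19^{-3} = 1/6859.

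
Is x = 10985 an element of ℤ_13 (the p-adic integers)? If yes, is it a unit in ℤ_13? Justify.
x ∈ ℤ_13 but not a unit; v_13(x) = 3 > 0

ℤ_13 = {x ∈ ℚ_13 : v_13(x) ≥ 0} and ℤ_13^× = {x ∈ ℤ_13 : v_13(x) = 0}. Here v_13(10985) = v_13(num) − v_13(den) = 3; compare against these criteria.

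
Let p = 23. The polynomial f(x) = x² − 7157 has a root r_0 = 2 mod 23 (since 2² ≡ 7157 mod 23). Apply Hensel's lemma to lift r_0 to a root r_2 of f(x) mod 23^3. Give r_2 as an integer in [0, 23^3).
r_2 = 600 (mod 12167)

Hensel's recurrence: r_{i+1} = r_i − f(r_i)·(f′(r_i))^{-1} mod 23^{i+2}, with f′(x) = 2x. Iterate:
  r_0 = 2 (mod 23)
  r_1 = 71 (mod 529)
  r_2 = 600 (mod 12167)
Final: r_2 = 600, and one checks f(r_2) ≡ 0 mod 23^3.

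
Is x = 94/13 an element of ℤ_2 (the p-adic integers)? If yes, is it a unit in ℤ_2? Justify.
x ∈ ℤ_2 but not a unit; v_2(x) = 1 > 0

ℤ_2 = {x ∈ ℚ_2 : v_2(x) ≥ 0} and ℤ_2^× = {x ∈ ℤ_2 : v_2(x) = 0}. Here v_2(94/13) = v_2(num) − v_2(den) = 1; compare against these criteria.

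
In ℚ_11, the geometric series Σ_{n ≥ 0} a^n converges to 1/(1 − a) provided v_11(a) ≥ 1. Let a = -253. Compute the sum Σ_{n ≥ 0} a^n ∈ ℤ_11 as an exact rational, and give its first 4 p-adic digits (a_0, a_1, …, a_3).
Σ a^n = 1/(1 − a) = 1/254;  first 4 digits = (1, 10, 9, 2)

v_11(a) = 1 ≥ 1, so the series converges in ℤ_11 to 1/(1 − a) = 1/(1 − (-253)) = 1/254. Expand this rational in ℤ_11: compute digits iteratively via d_i = x_i mod 11, x_{i+1} = (x_i − d_i)/11. The first 4 digits are (1, 10, 9, 2).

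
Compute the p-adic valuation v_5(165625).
v_5(165625) = 5

v_5(n) is the largest exponent k such that 5^k divides n. Factor out: 165625 = 5^5 · 53. (Sign doesn't affect v_p.) So v_5(165625) = 5.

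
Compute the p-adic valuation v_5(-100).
v_5(-100) = 2

v_5(n) is the largest exponent k such that 5^k divides n. Factor out: -100 = -5^2 · 4. (Sign doesn't affect v_p.) So v_5(-100) = 2.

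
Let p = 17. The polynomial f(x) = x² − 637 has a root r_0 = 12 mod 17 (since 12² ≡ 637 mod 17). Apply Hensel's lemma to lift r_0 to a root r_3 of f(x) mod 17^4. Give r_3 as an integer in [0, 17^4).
r_3 = 9702 (mod 83521)

Hensel's recurrence: r_{i+1} = r_i − f(r_i)·(f′(r_i))^{-1} mod 17^{i+2}, with f′(x) = 2x. Iterate:
  r_0 = 12 (mod 17)
  r_1 = 165 (mod 289)
  r_2 = 4789 (mod 4913)
  r_3 = 9702 (mod 83521)
Final: r_3 = 9702, and one checks f(r_3) ≡ 0 mod 17^4.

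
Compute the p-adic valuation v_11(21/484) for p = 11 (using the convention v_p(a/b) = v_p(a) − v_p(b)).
v_11(21/484) = -2

Factor powers of 11 from the numerator and denominator of the reduced fraction: 21 = 11^0 · 21 and 484 = 11^2 · 4. Apply v_p(a/b) = v_p(a) − v_p(b): v_11(21/484) = 0 − 2 = -2.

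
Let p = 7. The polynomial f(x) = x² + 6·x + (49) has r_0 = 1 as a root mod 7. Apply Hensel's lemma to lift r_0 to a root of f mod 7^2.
r_1 = 43 (mod 49)

Hensel: r_{i+1} = r_i − f(r_i)·(f′(r_i))^{-1} mod 7^{i+2}, f′(x) = 2x + 6. Iterate:
  r_0 = 1 (mod 7)
  r_1 = 43 (mod 49)
Final: r = 43 satisfies f(r) ≡ 0 mod 7^2.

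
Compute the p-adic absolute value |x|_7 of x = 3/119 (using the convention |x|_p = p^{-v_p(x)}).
|3/119|_7 = 7

Step 1 — compute v_7(x) by factoring powers of 7 out of the numerator and denominator: v_7(3/119) = -1. Step 2 — apply |x|_p = p^{-v_p(x)} = 7^{1} = 7.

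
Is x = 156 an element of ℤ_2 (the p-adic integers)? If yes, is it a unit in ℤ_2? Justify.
x ∈ ℤ_2 but not a unit; v_2(x) = 2 > 0

ℤ_2 = {x ∈ ℚ_2 : v_2(x) ≥ 0} and ℤ_2^× = {x ∈ ℤ_2 : v_2(x) = 0}. Here v_2(156) = v_2(num) − v_2(den) = 2; compare against these criteria.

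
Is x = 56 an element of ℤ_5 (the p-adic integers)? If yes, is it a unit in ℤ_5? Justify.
x ∈ ℤ_5^× (unit); v_5(x) = 0

ℤ_5 = {x ∈ ℚ_5 : v_5(x) ≥ 0} and ℤ_5^× = {x ∈ ℤ_5 : v_5(x) = 0}. Here v_5(56) = v_5(num) − v_5(den) = 0; compare against these criteria.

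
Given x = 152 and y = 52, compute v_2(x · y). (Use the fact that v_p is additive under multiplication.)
v_2(7904) = 5

v_p(x) = 3 (factor: 152 = 2^3 · 19); v_p(y) = 2 (factor: 52 = 2^2 · 13). Additivity: v_p(xy) = v_p(x) + v_p(y) = 3 + 2 = 5. (Direct check: xy = 7904 = 2^5 · (247).)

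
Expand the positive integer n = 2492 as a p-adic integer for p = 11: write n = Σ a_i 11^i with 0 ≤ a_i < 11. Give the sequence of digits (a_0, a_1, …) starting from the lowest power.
(a_0, a_1, …) = (6, 6, 9, 1)

Repeated division by 11 gives the digits low-to-high: 2492 = 6 + 6·11^1 + 9·11^2 + 1·11^3. Digit sequence: (6, 6, 9, 1).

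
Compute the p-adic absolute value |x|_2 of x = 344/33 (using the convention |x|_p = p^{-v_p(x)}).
|344/33|_2 = 1/8

Step 1 — compute v_2(x) by factoring powers of 2 out of the numerator and denominator: v_2(344/33) = 3. Step 2 — apply |x|_p = p^{-v_p(x)} = 2^{-3} = 1/8.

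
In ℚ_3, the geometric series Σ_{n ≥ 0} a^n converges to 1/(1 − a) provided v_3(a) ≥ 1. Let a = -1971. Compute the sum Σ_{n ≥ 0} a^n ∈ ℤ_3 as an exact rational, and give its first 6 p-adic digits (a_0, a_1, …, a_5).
Σ a^n = 1/(1 − a) = 1/1972;  first 6 digits = (1, 0, 0, 2, 2, 0)

v_3(a) = 3 ≥ 1, so the series converges in ℤ_3 to 1/(1 − a) = 1/(1 − (-1971)) = 1/1972. Expand this rational in ℤ_3: compute digits iteratively via d_i = x_i mod 3, x_{i+1} = (x_i − d_i)/3. The first 6 digits are (1, 0, 0, 2, 2, 0).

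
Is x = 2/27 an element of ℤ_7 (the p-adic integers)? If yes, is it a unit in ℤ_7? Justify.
x ∈ ℤ_7^× (unit); v_7(x) = 0

ℤ_7 = {x ∈ ℚ_7 : v_7(x) ≥ 0} and ℤ_7^× = {x ∈ ℤ_7 : v_7(x) = 0}. Here v_7(2/27) = v_7(num) − v_7(den) = 0; compare against these criteria.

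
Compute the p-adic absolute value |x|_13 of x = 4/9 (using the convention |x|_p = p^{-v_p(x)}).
|4/9|_13 = 1

Step 1 — compute v_13(x) by factoring powers of 13 out of the numerator and denominator: v_13(4/9) = 0. Step 2 — apply |x|_p = p^{-v_p(x)} = 13^{0} = 1.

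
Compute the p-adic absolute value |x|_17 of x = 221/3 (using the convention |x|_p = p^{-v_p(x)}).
|221/3|_17 = 1/17

Step 1 — compute v_17(x) by factoring powers of 17 out of the numerator and denominator: v_17(221/3) = 1. Step 2 — apply |x|_p = p^{-v_p(x)} = 17^{-1} = 1/17.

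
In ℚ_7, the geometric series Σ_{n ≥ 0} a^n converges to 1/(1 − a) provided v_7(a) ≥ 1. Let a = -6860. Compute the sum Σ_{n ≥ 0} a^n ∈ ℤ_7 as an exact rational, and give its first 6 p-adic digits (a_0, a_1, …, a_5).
Σ a^n = 1/(1 − a) = 1/6861;  first 6 digits = (1, 0, 0, 1, 4, 6)

v_7(a) = 3 ≥ 1, so the series converges in ℤ_7 to 1/(1 − a) = 1/(1 − (-6860)) = 1/6861. Expand this rational in ℤ_7: compute digits iteratively via d_i = x_i mod 7, x_{i+1} = (x_i − d_i)/7. The first 6 digits are (1, 0, 0, 1, 4, 6).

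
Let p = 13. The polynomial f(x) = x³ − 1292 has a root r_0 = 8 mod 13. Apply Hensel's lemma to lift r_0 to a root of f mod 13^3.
r_2 = 762 (mod 2197)

Hensel: r_{i+1} = r_i − f(r_i)/f′(r_i) mod 13^{i+2}, where f′(x) = 3x². Iterate:
  r_0 = 8 (mod 13)
  r_1 = 86 (mod 169)
  r_2 = 762 (mod 2197)
Final: r = 762 with f(r) ≡ 0 mod 13^3.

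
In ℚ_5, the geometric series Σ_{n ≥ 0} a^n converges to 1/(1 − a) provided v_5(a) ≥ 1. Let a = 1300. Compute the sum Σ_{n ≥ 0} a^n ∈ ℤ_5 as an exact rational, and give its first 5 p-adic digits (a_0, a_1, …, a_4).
Σ a^n = 1/(1 − a) = -1/1299;  first 5 digits = (1, 0, 2, 0, 1)

v_5(a) = 2 ≥ 1, so the series converges in ℤ_5 to 1/(1 − a) = 1/(1 − 1300) = -1/1299. Expand this rational in ℤ_5: compute digits iteratively via d_i = x_i mod 5, x_{i+1} = (x_i − d_i)/5. The first 5 digits are (1, 0, 2, 0, 1).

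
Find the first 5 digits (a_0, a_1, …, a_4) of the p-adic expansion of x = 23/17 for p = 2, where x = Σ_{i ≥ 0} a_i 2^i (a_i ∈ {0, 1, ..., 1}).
(a_0, …, a_4) = (1, 1, 1, 0, 0)

v_2(23/17) = 0 (numerator and denominator both coprime to 2), so x ∈ ℤ_2^×. Compute digits iteratively via a_i = x_i mod 2, x_{i+1} = (x_i − a_i)/2, with x_0 = x:
  x_0 = 23/17;  a_0 = 1;  x_1 = (x_0 − 1)/2 = 3/17
  x_1 = 3/17;  a_1 = 1;  x_2 = (x_1 − 1)/2 = -7/17
  x_2 = -7/17;  a_2 = 1;  x_3 = (x_2 − 1)/2 = -12/17
  x_3 = -12/17;  a_3 = 0;  x_4 = (x_3 − 0)/2 = -6/17
  x_4 = -6/17;  a_4 = 0;  x_5 = (x_4 − 0)/2 = -3/17
Digits: (1, 1, 1, 0, 0).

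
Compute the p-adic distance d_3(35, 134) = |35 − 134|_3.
d_3(35, 134) = 1/9

Step 1 — x − y = 35 − 134 = -99. Step 2 — v_3(-99) = 2 (factor: -99 = −(3^2 · 11); the sign does not affect v_p). Step 3 — |x − y|_3 = 3^{-2} = 1/9.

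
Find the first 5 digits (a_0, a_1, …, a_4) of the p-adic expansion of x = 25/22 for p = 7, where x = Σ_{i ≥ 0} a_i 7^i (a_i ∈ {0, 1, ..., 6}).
(a_0, …, a_4) = (4, 5, 4, 6, 0)

v_7(25/22) = 0 (numerator and denominator both coprime to 7), so x ∈ ℤ_7^×. Compute digits iteratively via a_i = x_i mod 7, x_{i+1} = (x_i − a_i)/7, with x_0 = x:
  x_0 = 25/22;  a_0 = 4;  x_1 = (x_0 − 4)/7 = -9/22
  x_1 = -9/22;  a_1 = 5;  x_2 = (x_1 − 5)/7 = -17/22
  x_2 = -17/22;  a_2 = 4;  x_3 = (x_2 − 4)/7 = -15/22
  x_3 = -15/22;  a_3 = 6;  x_4 = (x_3 − 6)/7 = -21/22
  x_4 = -21/22;  a_4 = 0;  x_5 = (x_4 − 0)/7 = -3/22
Digits: (4, 5, 4, 6, 0).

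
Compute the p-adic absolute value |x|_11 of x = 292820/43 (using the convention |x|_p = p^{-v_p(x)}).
|292820/43|_11 = 1/14641

Step 1 — compute v_11(x) by factoring powers of 11 out of the numerator and denominator: v_11(292820/43) = 4. Step 2 — apply |x|_p = p^{-v_p(x)} = 11^{-4} = 1/14641.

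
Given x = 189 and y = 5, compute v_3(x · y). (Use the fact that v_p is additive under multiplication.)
v_3(945) = 3

v_p(x) = 3 (factor: 189 = 3^3 · 7); v_p(y) = 0 (factor: 5 = 3^0 · 5). Additivity: v_p(xy) = v_p(x) + v_p(y) = 3 + 0 = 3. (Direct check: xy = 945 = 3^3 · (35).)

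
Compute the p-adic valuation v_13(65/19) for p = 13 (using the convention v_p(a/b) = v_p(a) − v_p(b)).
v_13(65/19) = 1

Factor powers of 13 from the numerator and denominator of the reduced fraction: 65 = 13^1 · 5 and 19 = 13^0 · 19. Apply v_p(a/b) = v_p(a) − v_p(b): v_13(65/19) = 1 − 0 = 1.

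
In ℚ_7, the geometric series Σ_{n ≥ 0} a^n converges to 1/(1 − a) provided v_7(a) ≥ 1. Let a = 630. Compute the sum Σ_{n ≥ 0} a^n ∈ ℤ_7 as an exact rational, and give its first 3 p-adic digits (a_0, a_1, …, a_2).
Σ a^n = 1/(1 − a) = -1/629;  first 3 digits = (1, 6, 6)

v_7(a) = 1 ≥ 1, so the series converges in ℤ_7 to 1/(1 − a) = 1/(1 − 630) = -1/629. Expand this rational in ℤ_7: compute digits iteratively via d_i = x_i mod 7, x_{i+1} = (x_i − d_i)/7. The first 3 digits are (1, 6, 6).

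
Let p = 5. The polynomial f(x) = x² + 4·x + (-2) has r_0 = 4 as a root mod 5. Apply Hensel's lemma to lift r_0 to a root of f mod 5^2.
r_1 = 14 (mod 25)

Hensel: r_{i+1} = r_i − f(r_i)·(f′(r_i))^{-1} mod 5^{i+2}, f′(x) = 2x + 4. Iterate:
  r_0 = 4 (mod 5)
  r_1 = 14 (mod 25)
Final: r = 14 satisfies f(r) ≡ 0 mod 5^2.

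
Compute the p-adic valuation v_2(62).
v_2(62) = 1

v_2(n) is the largest exponent k such that 2^k divides n. Factor out: 62 = 2^1 · 31. (Sign doesn't affect v_p.) So v_2(62) = 1.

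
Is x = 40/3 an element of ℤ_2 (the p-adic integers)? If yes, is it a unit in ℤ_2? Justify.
x ∈ ℤ_2 but not a unit; v_2(x) = 3 > 0

ℤ_2 = {x ∈ ℚ_2 : v_2(x) ≥ 0} and ℤ_2^× = {x ∈ ℤ_2 : v_2(x) = 0}. Here v_2(40/3) = v_2(num) − v_2(den) = 3; compare against these criteria.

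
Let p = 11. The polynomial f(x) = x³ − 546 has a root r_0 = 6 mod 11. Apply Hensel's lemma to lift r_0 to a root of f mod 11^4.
r_3 = 13514 (mod 14641)

Hensel: r_{i+1} = r_i − f(r_i)/f′(r_i) mod 11^{i+2}, where f′(x) = 3x². Iterate:
  r_0 = 6 (mod 11)
  r_1 = 83 (mod 121)
  r_2 = 204 (mod 1331)
  r_3 = 13514 (mod 14641)
Final: r = 13514 with f(r) ≡ 0 mod 11^4.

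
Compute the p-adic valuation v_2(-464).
v_2(-464) = 4

v_2(n) is the largest exponent k such that 2^k divides n. Factor out: -464 = -2^4 · 29. (Sign doesn't affect v_p.) So v_2(-464) = 4.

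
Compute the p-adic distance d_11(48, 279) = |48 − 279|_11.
d_11(48, 279) = 1/11

Step 1 — x − y = 48 − 279 = -231. Step 2 — v_11(-231) = 1 (factor: -231 = −(11^1 · 21); the sign does not affect v_p). Step 3 — |x − y|_11 = 11^{-1} = 1/11.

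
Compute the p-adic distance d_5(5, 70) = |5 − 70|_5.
d_5(5, 70) = 1/5

Step 1 — x − y = 5 − 70 = -65. Step 2 — v_5(-65) = 1 (factor: -65 = −(5^1 · 13); the sign does not affect v_p). Step 3 — |x − y|_5 = 5^{-1} = 1/5.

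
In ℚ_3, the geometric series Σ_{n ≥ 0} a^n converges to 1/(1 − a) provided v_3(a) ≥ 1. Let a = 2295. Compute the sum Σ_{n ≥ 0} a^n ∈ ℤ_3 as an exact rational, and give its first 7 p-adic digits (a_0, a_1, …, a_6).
Σ a^n = 1/(1 − a) = -1/2294;  first 7 digits = (1, 0, 0, 1, 1, 0, 1)

v_3(a) = 3 ≥ 1, so the series converges in ℤ_3 to 1/(1 − a) = 1/(1 − 2295) = -1/2294. Expand this rational in ℤ_3: compute digits iteratively via d_i = x_i mod 3, x_{i+1} = (x_i − d_i)/3. The first 7 digits are (1, 0, 0, 1, 1, 0, 1).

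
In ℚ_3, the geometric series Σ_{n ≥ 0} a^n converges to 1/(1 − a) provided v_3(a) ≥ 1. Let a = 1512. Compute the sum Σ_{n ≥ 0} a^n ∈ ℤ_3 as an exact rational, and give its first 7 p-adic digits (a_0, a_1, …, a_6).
Σ a^n = 1/(1 − a) = -1/1511;  first 7 digits = (1, 0, 0, 2, 0, 0, 0)

v_3(a) = 3 ≥ 1, so the series converges in ℤ_3 to 1/(1 − a) = 1/(1 − 1512) = -1/1511. Expand this rational in ℤ_3: compute digits iteratively via d_i = x_i mod 3, x_{i+1} = (x_i − d_i)/3. The first 7 digits are (1, 0, 0, 2, 0, 0, 0).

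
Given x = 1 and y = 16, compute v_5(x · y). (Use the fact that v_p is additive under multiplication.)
v_5(16) = 0

v_p(x) = 0 (factor: 1 = 5^0 · 1); v_p(y) = 0 (factor: 16 = 5^0 · 16). Additivity: v_p(xy) = v_p(x) + v_p(y) = 0 + 0 = 0. (Direct check: xy = 16 = 5^0 · (16).)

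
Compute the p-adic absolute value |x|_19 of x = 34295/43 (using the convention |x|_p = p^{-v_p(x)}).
|34295/43|_19 = 1/6859

Step 1 — compute v_19(x) by factoring powers of 19 out of the numerator and denominator: v_19(34295/43) = 3. Step 2 — apply |x|_p = p^{-v_p(x)} = 19^{-3} = 1/6859.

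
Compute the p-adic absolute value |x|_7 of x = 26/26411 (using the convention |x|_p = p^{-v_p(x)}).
|26/26411|_7 = 2401

Step 1 — compute v_7(x) by factoring powers of 7 out of the numerator and denominator: v_7(26/26411) = -4. Step 2 — apply |x|_p = p^{-v_p(x)} = 7^{4} = 2401.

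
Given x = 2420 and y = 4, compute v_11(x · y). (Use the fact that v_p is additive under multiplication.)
v_11(9680) = 2

v_p(x) = 2 (factor: 2420 = 11^2 · 20); v_p(y) = 0 (factor: 4 = 11^0 · 4). Additivity: v_p(xy) = v_p(x) + v_p(y) = 2 + 0 = 2. (Direct check: xy = 9680 = 11^2 · (80).)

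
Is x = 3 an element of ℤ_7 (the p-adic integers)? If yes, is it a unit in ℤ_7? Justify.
x ∈ ℤ_7^× (unit); v_7(x) = 0

ℤ_7 = {x ∈ ℚ_7 : v_7(x) ≥ 0} and ℤ_7^× = {x ∈ ℤ_7 : v_7(x) = 0}. Here v_7(3) = v_7(num) − v_7(den) = 0; compare against these criteria.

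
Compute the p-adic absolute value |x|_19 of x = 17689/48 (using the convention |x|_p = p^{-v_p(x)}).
|17689/48|_19 = 1/361

Step 1 — compute v_19(x) by factoring powers of 19 out of the numerator and denominator: v_19(17689/48) = 2. Step 2 — apply |x|_p = p^{-v_p(x)} = 19^{-2} = 1/361.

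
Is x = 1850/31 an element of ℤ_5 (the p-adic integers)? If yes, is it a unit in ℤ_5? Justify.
x ∈ ℤ_5 but not a unit; v_5(x) = 2 > 0

ℤ_5 = {x ∈ ℚ_5 : v_5(x) ≥ 0} and ℤ_5^× = {x ∈ ℤ_5 : v_5(x) = 0}. Here v_5(1850/31) = v_5(num) − v_5(den) = 2; compare against these criteria.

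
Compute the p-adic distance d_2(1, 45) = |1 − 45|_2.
d_2(1, 45) = 1/4

Step 1 — x − y = 1 − 45 = -44. Step 2 — v_2(-44) = 2 (factor: -44 = −(2^2 · 11); the sign does not affect v_p). Step 3 — |x − y|_2 = 2^{-2} = 1/4.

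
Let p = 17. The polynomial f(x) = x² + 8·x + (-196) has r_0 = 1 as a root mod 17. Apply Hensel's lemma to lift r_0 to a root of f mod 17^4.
r_3 = 62935 (mod 83521)

Hensel: r_{i+1} = r_i − f(r_i)·(f′(r_i))^{-1} mod 17^{i+2}, f′(x) = 2x + 8. Iterate:
  r_0 = 1 (mod 17)
  r_1 = 222 (mod 289)
  r_2 = 3979 (mod 4913)
  r_3 = 62935 (mod 83521)
Final: r = 62935 satisfies f(r) ≡ 0 mod 17^4.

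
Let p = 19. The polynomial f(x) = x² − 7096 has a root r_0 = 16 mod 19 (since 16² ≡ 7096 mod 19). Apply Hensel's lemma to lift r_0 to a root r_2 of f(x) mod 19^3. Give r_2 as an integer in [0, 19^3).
r_2 = 2486 (mod 6859)

Hensel's recurrence: r_{i+1} = r_i − f(r_i)·(f′(r_i))^{-1} mod 19^{i+2}, with f′(x) = 2x. Iterate:
  r_0 = 16 (mod 19)
  r_1 = 320 (mod 361)
  r_2 = 2486 (mod 6859)
Final: r_2 = 2486, and one checks f(r_2) ≡ 0 mod 19^3.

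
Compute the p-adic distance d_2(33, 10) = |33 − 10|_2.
d_2(33, 10) = 1

Step 1 — x − y = 33 − 10 = 23. Step 2 — v_2(23) = 0 (factor: 23 = (2^0 · 23); the sign does not affect v_p). Step 3 — |x − y|_2 = 2^{0} = 1.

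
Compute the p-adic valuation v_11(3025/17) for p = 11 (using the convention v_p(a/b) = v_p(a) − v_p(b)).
v_11(3025/17) = 2

Factor powers of 11 from the numerator and denominator of the reduced fraction: 3025 = 11^2 · 25 and 17 = 11^0 · 17. Apply v_p(a/b) = v_p(a) − v_p(b): v_11(3025/17) = 2 − 0 = 2.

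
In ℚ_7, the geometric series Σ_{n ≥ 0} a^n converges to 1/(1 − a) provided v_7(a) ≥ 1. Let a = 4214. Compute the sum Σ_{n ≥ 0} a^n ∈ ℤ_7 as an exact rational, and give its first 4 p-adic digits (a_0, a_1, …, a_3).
Σ a^n = 1/(1 − a) = -1/4213;  first 4 digits = (1, 0, 2, 5)

v_7(a) = 2 ≥ 1, so the series converges in ℤ_7 to 1/(1 − a) = 1/(1 − 4214) = -1/4213. Expand this rational in ℤ_7: compute digits iteratively via d_i = x_i mod 7, x_{i+1} = (x_i − d_i)/7. The first 4 digits are (1, 0, 2, 5).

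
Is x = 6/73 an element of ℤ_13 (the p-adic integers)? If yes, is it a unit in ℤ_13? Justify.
x ∈ ℤ_13^× (unit); v_13(x) = 0

ℤ_13 = {x ∈ ℚ_13 : v_13(x) ≥ 0} and ℤ_13^× = {x ∈ ℤ_13 : v_13(x) = 0}. Here v_13(6/73) = v_13(num) − v_13(den) = 0; compare against these criteria.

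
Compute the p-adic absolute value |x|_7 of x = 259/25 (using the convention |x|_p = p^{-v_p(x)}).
|259/25|_7 = 1/7

Step 1 — compute v_7(x) by factoring powers of 7 out of the numerator and denominator: v_7(259/25) = 1. Step 2 — apply |x|_p = p^{-v_p(x)} = 7^{-1} = 1/7.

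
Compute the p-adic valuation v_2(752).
v_2(752) = 4

v_2(n) is the largest exponent k such that 2^k divides n. Factor out: 752 = 2^4 · 47. (Sign doesn't affect v_p.) So v_2(752) = 4.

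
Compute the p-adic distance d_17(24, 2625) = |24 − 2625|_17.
d_17(24, 2625) = 1/289

Step 1 — x − y = 24 − 2625 = -2601. Step 2 — v_17(-2601) = 2 (factor: -2601 = −(17^2 · 9); the sign does not affect v_p). Step 3 — |x − y|_17 = 17^{-2} = 1/289.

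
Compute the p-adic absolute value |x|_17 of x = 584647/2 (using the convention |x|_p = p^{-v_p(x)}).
|584647/2|_17 = 1/83521

Step 1 — compute v_17(x) by factoring powers of 17 out of the numerator and denominator: v_17(584647/2) = 4. Step 2 — apply |x|_p = p^{-v_p(x)} = 17^{-4} = 1/83521.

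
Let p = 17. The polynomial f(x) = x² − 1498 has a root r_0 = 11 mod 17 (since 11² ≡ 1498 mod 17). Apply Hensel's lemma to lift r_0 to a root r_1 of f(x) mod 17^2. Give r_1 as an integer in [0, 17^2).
r_1 = 113 (mod 289)

Hensel's recurrence: r_{i+1} = r_i − f(r_i)·(f′(r_i))^{-1} mod 17^{i+2}, with f′(x) = 2x. Iterate:
  r_0 = 11 (mod 17)
  r_1 = 113 (mod 289)
Final: r_1 = 113, and one checks f(r_1) ≡ 0 mod 17^2.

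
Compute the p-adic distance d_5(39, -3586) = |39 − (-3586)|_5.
d_5(39, -3586) = 1/125

Step 1 — x − y = 39 − (-3586) = 3625. Step 2 — v_5(3625) = 3 (factor: 3625 = (5^3 · 29); the sign does not affect v_p). Step 3 — |x − y|_5 = 5^{-3} = 1/125.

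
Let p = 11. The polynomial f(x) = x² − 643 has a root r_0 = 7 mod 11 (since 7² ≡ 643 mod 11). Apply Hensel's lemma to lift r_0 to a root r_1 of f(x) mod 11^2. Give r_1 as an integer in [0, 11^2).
r_1 = 84 (mod 121)

Hensel's recurrence: r_{i+1} = r_i − f(r_i)·(f′(r_i))^{-1} mod 11^{i+2}, with f′(x) = 2x. Iterate:
  r_0 = 7 (mod 11)
  r_1 = 84 (mod 121)
Final: r_1 = 84, and one checks f(r_1) ≡ 0 mod 11^2.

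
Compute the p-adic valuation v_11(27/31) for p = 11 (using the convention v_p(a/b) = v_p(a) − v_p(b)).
v_11(27/31) = 0

Factor powers of 11 from the numerator and denominator of the reduced fraction: 27 = 11^0 · 27 and 31 = 11^0 · 31. Apply v_p(a/b) = v_p(a) − v_p(b): v_11(27/31) = 0 − 0 = 0.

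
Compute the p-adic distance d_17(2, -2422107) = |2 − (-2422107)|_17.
d_17(2, -2422107) = 1/83521

Step 1 — x − y = 2 − (-2422107) = 2422109. Step 2 — v_17(2422109) = 4 (factor: 2422109 = (17^4 · 29); the sign does not affect v_p). Step 3 — |x − y|_17 = 17^{-4} = 1/83521.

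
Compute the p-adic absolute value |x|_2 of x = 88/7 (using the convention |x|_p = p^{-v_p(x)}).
|88/7|_2 = 1/8

Step 1 — compute v_2(x) by factoring powers of 2 out of the numerator and denominator: v_2(88/7) = 3. Step 2 — apply |x|_p = p^{-v_p(x)} = 2^{-3} = 1/8.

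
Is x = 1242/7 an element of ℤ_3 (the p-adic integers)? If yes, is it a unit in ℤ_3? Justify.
x ∈ ℤ_3 but not a unit; v_3(x) = 3 > 0

ℤ_3 = {x ∈ ℚ_3 : v_3(x) ≥ 0} and ℤ_3^× = {x ∈ ℤ_3 : v_3(x) = 0}. Here v_3(1242/7) = v_3(num) − v_3(den) = 3; compare against these criteria.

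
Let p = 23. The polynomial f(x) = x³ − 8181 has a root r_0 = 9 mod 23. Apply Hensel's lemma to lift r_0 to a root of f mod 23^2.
r_1 = 216 (mod 529)

Hensel: r_{i+1} = r_i − f(r_i)/f′(r_i) mod 23^{i+2}, where f′(x) = 3x². Iterate:
  r_0 = 9 (mod 23)
  r_1 = 216 (mod 529)
Final: r = 216 with f(r) ≡ 0 mod 23^2.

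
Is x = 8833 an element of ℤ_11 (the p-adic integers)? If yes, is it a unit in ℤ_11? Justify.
x ∈ ℤ_11 but not a unit; v_11(x) = 2 > 0

ℤ_11 = {x ∈ ℚ_11 : v_11(x) ≥ 0} and ℤ_11^× = {x ∈ ℤ_11 : v_11(x) = 0}. Here v_11(8833) = v_11(num) − v_11(den) = 2; compare against these criteria.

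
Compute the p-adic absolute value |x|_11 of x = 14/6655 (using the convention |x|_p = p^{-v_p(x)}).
|14/6655|_11 = 1331

Step 1 — compute v_11(x) by factoring powers of 11 out of the numerator and denominator: v_11(14/6655) = -3. Step 2 — apply |x|_p = p^{-v_p(x)} = 11^{3} = 1331.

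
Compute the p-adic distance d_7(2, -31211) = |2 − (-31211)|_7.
d_7(2, -31211) = 1/2401

Step 1 — x − y = 2 − (-31211) = 31213. Step 2 — v_7(31213) = 4 (factor: 31213 = (7^4 · 13); the sign does not affect v_p). Step 3 — |x − y|_7 = 7^{-4} = 1/2401.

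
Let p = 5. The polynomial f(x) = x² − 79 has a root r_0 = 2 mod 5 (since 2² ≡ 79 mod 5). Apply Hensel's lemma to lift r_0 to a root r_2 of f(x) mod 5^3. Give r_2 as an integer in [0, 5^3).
r_2 = 52 (mod 125)

Hensel's recurrence: r_{i+1} = r_i − f(r_i)·(f′(r_i))^{-1} mod 5^{i+2}, with f′(x) = 2x. Iterate:
  r_0 = 2 (mod 5)
  r_1 = 2 (mod 25)
  r_2 = 52 (mod 125)
Final: r_2 = 52, and one checks f(r_2) ≡ 0 mod 5^3.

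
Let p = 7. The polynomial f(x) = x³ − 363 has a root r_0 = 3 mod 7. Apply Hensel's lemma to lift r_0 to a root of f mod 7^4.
r_3 = 304 (mod 2401)

Hensel: r_{i+1} = r_i − f(r_i)/f′(r_i) mod 7^{i+2}, where f′(x) = 3x². Iterate:
  r_0 = 3 (mod 7)
  r_1 = 10 (mod 49)
  r_2 = 304 (mod 343)
  r_3 = 304 (mod 2401)
Final: r = 304 with f(r) ≡ 0 mod 7^4.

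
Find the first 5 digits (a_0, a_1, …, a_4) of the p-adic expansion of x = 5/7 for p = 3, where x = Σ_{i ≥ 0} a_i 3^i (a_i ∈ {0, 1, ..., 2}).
(a_0, …, a_4) = (2, 0, 2, 1, 2)

v_3(5/7) = 0 (numerator and denominator both coprime to 3), so x ∈ ℤ_3^×. Compute digits iteratively via a_i = x_i mod 3, x_{i+1} = (x_i − a_i)/3, with x_0 = x:
  x_0 = 5/7;  a_0 = 2;  x_1 = (x_0 − 2)/3 = -3/7
  x_1 = -3/7;  a_1 = 0;  x_2 = (x_1 − 0)/3 = -1/7
  x_2 = -1/7;  a_2 = 2;  x_3 = (x_2 − 2)/3 = -5/7
  x_3 = -5/7;  a_3 = 1;  x_4 = (x_3 − 1)/3 = -4/7
  x_4 = -4/7;  a_4 = 2;  x_5 = (x_4 − 2)/3 = -6/7
Digits: (2, 0, 2, 1, 2).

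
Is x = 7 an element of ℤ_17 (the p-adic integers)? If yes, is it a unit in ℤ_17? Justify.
x ∈ ℤ_17^× (unit); v_17(x) = 0

ℤ_17 = {x ∈ ℚ_17 : v_17(x) ≥ 0} and ℤ_17^× = {x ∈ ℤ_17 : v_17(x) = 0}. Here v_17(7) = v_17(num) − v_17(den) = 0; compare against these criteria.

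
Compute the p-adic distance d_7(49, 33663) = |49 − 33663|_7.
d_7(49, 33663) = 1/16807

Step 1 — x − y = 49 − 33663 = -33614. Step 2 — v_7(-33614) = 5 (factor: -33614 = −(7^5 · 2); the sign does not affect v_p). Step 3 — |x − y|_7 = 7^{-5} = 1/16807.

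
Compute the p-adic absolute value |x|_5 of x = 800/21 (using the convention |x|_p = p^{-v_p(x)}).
|800/21|_5 = 1/25

Step 1 — compute v_5(x) by factoring powers of 5 out of the numerator and denominator: v_5(800/21) = 2. Step 2 — apply |x|_p = p^{-v_p(x)} = 5^{-2} = 1/25.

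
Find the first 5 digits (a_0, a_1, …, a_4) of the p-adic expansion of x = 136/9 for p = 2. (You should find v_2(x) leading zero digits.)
(a_0, …, a_4) = (0, 0, 0, 1, 0)

v_2(136/9) = 3, so a_0 = ... = a_2 = 0. Factor out: x = 2^3 · u with u = 17/9 a unit in ℤ_2. Expand u iteratively via a_{v+i} = u_i mod 2, u_{i+1} = (u_i − a_{v+i})/2:
  u_0 = 17/9;  a_3 = 1;  u_1 = (u_0 − 1)/2 = 4/9
  u_1 = 4/9;  a_4 = 0;  u_2 = (u_1 − 0)/2 = 2/9
Digits: (0, 0, 0, 1, 0).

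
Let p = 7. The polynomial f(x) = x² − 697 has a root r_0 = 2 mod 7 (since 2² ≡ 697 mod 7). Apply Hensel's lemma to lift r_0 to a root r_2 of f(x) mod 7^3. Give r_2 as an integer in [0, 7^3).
r_2 = 212 (mod 343)

Hensel's recurrence: r_{i+1} = r_i − f(r_i)·(f′(r_i))^{-1} mod 7^{i+2}, with f′(x) = 2x. Iterate:
  r_0 = 2 (mod 7)
  r_1 = 16 (mod 49)
  r_2 = 212 (mod 343)
Final: r_2 = 212, and one checks f(r_2) ≡ 0 mod 7^3.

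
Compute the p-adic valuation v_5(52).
v_5(52) = 0

v_5(n) is the largest exponent k such that 5^k divides n. Factor out: 52 = 5^0 · 52. (Sign doesn't affect v_p.) So v_5(52) = 0.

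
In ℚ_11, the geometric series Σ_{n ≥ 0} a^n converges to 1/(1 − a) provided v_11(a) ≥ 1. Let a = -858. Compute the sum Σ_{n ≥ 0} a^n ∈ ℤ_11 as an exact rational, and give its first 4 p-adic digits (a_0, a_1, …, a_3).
Σ a^n = 1/(1 − a) = 1/859;  first 4 digits = (1, 10, 4, 1)

v_11(a) = 1 ≥ 1, so the series converges in ℤ_11 to 1/(1 − a) = 1/(1 − (-858)) = 1/859. Expand this rational in ℤ_11: compute digits iteratively via d_i = x_i mod 11, x_{i+1} = (x_i − d_i)/11. The first 4 digits are (1, 10, 4, 1).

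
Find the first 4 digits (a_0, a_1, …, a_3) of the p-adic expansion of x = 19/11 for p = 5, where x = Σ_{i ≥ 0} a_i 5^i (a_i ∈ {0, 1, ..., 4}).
(a_0, …, a_3) = (4, 0, 4, 1)

v_5(19/11) = 0 (numerator and denominator both coprime to 5), so x ∈ ℤ_5^×. Compute digits iteratively via a_i = x_i mod 5, x_{i+1} = (x_i − a_i)/5, with x_0 = x:
  x_0 = 19/11;  a_0 = 4;  x_1 = (x_0 − 4)/5 = -5/11
  x_1 = -5/11;  a_1 = 0;  x_2 = (x_1 − 0)/5 = -1/11
  x_2 = -1/11;  a_2 = 4;  x_3 = (x_2 − 4)/5 = -9/11
  x_3 = -9/11;  a_3 = 1;  x_4 = (x_3 − 1)/5 = -4/11
Digits: (4, 0, 4, 1).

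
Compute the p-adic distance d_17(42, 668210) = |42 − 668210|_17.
d_17(42, 668210) = 1/83521

Step 1 — x − y = 42 − 668210 = -668168. Step 2 — v_17(-668168) = 4 (factor: -668168 = −(17^4 · 8); the sign does not affect v_p). Step 3 — |x − y|_17 = 17^{-4} = 1/83521.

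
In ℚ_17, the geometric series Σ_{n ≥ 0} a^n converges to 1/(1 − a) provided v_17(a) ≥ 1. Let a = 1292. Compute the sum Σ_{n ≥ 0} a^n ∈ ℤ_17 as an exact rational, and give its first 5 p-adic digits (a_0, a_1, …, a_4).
Σ a^n = 1/(1 − a) = -1/1291;  first 5 digits = (1, 8, 0, 2, 1)

v_17(a) = 1 ≥ 1, so the series converges in ℤ_17 to 1/(1 − a) = 1/(1 − 1292) = -1/1291. Expand this rational in ℤ_17: compute digits iteratively via d_i = x_i mod 17, x_{i+1} = (x_i − d_i)/17. The first 5 digits are (1, 8, 0, 2, 1).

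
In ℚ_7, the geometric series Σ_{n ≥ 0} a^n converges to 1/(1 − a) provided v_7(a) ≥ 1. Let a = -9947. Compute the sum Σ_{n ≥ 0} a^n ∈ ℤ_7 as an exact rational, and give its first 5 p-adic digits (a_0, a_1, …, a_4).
Σ a^n = 1/(1 − a) = 1/9948;  first 5 digits = (1, 0, 0, 6, 2)

v_7(a) = 3 ≥ 1, so the series converges in ℤ_7 to 1/(1 − a) = 1/(1 − (-9947)) = 1/9948. Expand this rational in ℤ_7: compute digits iteratively via d_i = x_i mod 7, x_{i+1} = (x_i − d_i)/7. The first 5 digits are (1, 0, 0, 6, 2).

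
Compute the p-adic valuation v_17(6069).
v_17(6069) = 2

v_17(n) is the largest exponent k such that 17^k divides n. Factor out: 6069 = 17^2 · 21. (Sign doesn't affect v_p.) So v_17(6069) = 2.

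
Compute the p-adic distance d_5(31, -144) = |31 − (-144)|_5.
d_5(31, -144) = 1/25

Step 1 — x − y = 31 − (-144) = 175. Step 2 — v_5(175) = 2 (factor: 175 = (5^2 · 7); the sign does not affect v_p). Step 3 — |x − y|_5 = 5^{-2} = 1/25.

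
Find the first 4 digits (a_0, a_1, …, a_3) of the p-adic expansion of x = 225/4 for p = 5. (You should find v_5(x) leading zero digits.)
(a_0, …, a_3) = (0, 0, 1, 4)

v_5(225/4) = 2, so a_0 = ... = a_1 = 0. Factor out: x = 5^2 · u with u = 9/4 a unit in ℤ_5. Expand u iteratively via a_{v+i} = u_i mod 5, u_{i+1} = (u_i − a_{v+i})/5:
  u_0 = 9/4;  a_2 = 1;  u_1 = (u_0 − 1)/5 = 1/4
  u_1 = 1/4;  a_3 = 4;  u_2 = (u_1 − 4)/5 = -3/4
Digits: (0, 0, 1, 4).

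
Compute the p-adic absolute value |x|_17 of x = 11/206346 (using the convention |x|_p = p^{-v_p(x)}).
|11/206346|_17 = 4913

Step 1 — compute v_17(x) by factoring powers of 17 out of the numerator and denominator: v_17(11/206346) = -3. Step 2 — apply |x|_p = p^{-v_p(x)} = 17^{3} = 4913.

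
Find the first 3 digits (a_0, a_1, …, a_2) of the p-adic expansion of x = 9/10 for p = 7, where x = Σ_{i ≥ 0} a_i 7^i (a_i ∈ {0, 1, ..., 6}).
(a_0, …, a_2) = (3, 6, 4)

v_7(9/10) = 0 (numerator and denominator both coprime to 7), so x ∈ ℤ_7^×. Compute digits iteratively via a_i = x_i mod 7, x_{i+1} = (x_i − a_i)/7, with x_0 = x:
  x_0 = 9/10;  a_0 = 3;  x_1 = (x_0 − 3)/7 = -3/10
  x_1 = -3/10;  a_1 = 6;  x_2 = (x_1 − 6)/7 = -9/10
  x_2 = -9/10;  a_2 = 4;  x_3 = (x_2 − 4)/7 = -7/10
Digits: (3, 6, 4).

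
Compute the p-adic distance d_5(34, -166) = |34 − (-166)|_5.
d_5(34, -166) = 1/25

Step 1 — x − y = 34 − (-166) = 200. Step 2 — v_5(200) = 2 (factor: 200 = (5^2 · 8); the sign does not affect v_p). Step 3 — |x − y|_5 = 5^{-2} = 1/25.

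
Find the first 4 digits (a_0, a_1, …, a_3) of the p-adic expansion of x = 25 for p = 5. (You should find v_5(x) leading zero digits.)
(a_0, …, a_3) = (0, 0, 1, 0)

v_5(25) = 2, so a_0 = ... = a_1 = 0. Factor out: x = 5^2 · u with u = 1 a unit in ℤ_5. Expand u iteratively via a_{v+i} = u_i mod 5, u_{i+1} = (u_i − a_{v+i})/5:
  u_0 = 1;  a_2 = 1;  u_1 = (u_0 − 1)/5 = 0
  u_1 = 0;  a_3 = 0;  u_2 = (u_1 − 0)/5 = 0
Digits: (0, 0, 1, 0).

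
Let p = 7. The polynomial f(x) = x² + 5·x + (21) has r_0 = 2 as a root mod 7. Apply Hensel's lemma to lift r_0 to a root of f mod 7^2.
r_1 = 9 (mod 49)

Hensel: r_{i+1} = r_i − f(r_i)·(f′(r_i))^{-1} mod 7^{i+2}, f′(x) = 2x + 5. Iterate:
  r_0 = 2 (mod 7)
  r_1 = 9 (mod 49)
Final: r = 9 satisfies f(r) ≡ 0 mod 7^2.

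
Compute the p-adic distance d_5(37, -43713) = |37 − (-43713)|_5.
d_5(37, -43713) = 1/3125

Step 1 — x − y = 37 − (-43713) = 43750. Step 2 — v_5(43750) = 5 (factor: 43750 = (5^5 · 14); the sign does not affect v_p). Step 3 — |x − y|_5 = 5^{-5} = 1/3125.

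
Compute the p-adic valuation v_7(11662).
v_7(11662) = 3

v_7(n) is the largest exponent k such that 7^k divides n. Factor out: 11662 = 7^3 · 34. (Sign doesn't affect v_p.) So v_7(11662) = 3.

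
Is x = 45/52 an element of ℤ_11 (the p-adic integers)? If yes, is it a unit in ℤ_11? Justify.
x ∈ ℤ_11^× (unit); v_11(x) = 0

ℤ_11 = {x ∈ ℚ_11 : v_11(x) ≥ 0} and ℤ_11^× = {x ∈ ℤ_11 : v_11(x) = 0}. Here v_11(45/52) = v_11(num) − v_11(den) = 0; compare against these criteria.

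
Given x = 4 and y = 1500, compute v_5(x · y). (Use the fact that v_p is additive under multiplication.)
v_5(6000) = 3

v_p(x) = 0 (factor: 4 = 5^0 · 4); v_p(y) = 3 (factor: 1500 = 5^3 · 12). Additivity: v_p(xy) = v_p(x) + v_p(y) = 0 + 3 = 3. (Direct check: xy = 6000 = 5^3 · (48).)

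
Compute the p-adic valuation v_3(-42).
v_3(-42) = 1

v_3(n) is the largest exponent k such that 3^k divides n. Factor out: -42 = -3^1 · 14. (Sign doesn't affect v_p.) So v_3(-42) = 1.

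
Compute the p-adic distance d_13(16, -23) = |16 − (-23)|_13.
d_13(16, -23) = 1/13

Step 1 — x − y = 16 − (-23) = 39. Step 2 — v_13(39) = 1 (factor: 39 = (13^1 · 3); the sign does not affect v_p). Step 3 — |x − y|_13 = 13^{-1} = 1/13.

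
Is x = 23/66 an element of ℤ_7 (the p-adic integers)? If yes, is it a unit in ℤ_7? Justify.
x ∈ ℤ_7^× (unit); v_7(x) = 0

ℤ_7 = {x ∈ ℚ_7 : v_7(x) ≥ 0} and ℤ_7^× = {x ∈ ℤ_7 : v_7(x) = 0}. Here v_7(23/66) = v_7(num) − v_7(den) = 0; compare against these criteria.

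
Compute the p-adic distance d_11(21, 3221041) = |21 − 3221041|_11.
d_11(21, 3221041) = 1/161051

Step 1 — x − y = 21 − 3221041 = -3221020. Step 2 — v_11(-3221020) = 5 (factor: -3221020 = −(11^5 · 20); the sign does not affect v_p). Step 3 — |x − y|_11 = 11^{-5} = 1/161051.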